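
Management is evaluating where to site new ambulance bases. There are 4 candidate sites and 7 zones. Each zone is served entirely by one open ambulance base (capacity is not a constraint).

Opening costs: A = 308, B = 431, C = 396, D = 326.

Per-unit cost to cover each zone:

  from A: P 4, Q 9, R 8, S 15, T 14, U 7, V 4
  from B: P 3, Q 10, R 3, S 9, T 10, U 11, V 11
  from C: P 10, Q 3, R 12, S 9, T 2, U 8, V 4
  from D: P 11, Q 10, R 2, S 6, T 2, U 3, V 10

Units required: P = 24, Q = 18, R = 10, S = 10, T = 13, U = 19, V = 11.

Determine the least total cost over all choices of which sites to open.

Minimum total cost: 1043

For any fixed open set, each zone goes to its cheapest open site; total = fixed + service.
{D}: P→D 11·24=264, Q→D 10·18=180, R→D 2·10=20, S→D 6·10=60, T→D 2·13=26, U→D 3·19=57, V→D 10·11=110. Service 717; fixed 326; total 1043.
{A, D}: service 465 + fixed 634 = 1099
{C}: service 726 + fixed 396 = 1122
{A, B, C, D}: service 333 + fixed 1461 = 1794
No other subset beats 1043.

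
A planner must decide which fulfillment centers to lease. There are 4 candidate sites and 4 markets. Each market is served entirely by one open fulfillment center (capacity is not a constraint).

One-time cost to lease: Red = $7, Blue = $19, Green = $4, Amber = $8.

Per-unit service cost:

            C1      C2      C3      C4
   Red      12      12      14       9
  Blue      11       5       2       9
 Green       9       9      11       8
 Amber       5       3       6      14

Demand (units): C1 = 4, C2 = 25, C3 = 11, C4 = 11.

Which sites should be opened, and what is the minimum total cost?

For any fixed open set, each market goes to its cheapest open site; total = fixed + service.
{Blue, Green, Amber}: C1→Amber 5·4=20, C2→Amber 3·25=75, C3→Blue 2·11=22, C4→Green 8·11=88. Service 205; fixed 31; total 236.
{Red, Blue, Green, Amber}: service 205 + fixed 38 = 243
{Blue, Amber}: service 216 + fixed 27 = 243
{Green}: C1→Green 9·4=36, C2→Green 9·25=225, C3→Green 11·11=121, C4→Green 8·11=88. Service 470; fixed 4; total 474.
(All 15 nonempty subsets were checked; Blue, Green and Amber is lowest.)

Open Blue, Green and Amber; minimum total cost 236.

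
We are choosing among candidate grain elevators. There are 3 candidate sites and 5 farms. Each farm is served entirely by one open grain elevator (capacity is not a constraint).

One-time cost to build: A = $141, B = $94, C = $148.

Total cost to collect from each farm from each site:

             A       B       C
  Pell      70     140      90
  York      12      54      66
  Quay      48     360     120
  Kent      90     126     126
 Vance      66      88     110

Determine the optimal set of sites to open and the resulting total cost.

For any fixed open set, each farm goes to its cheapest open site; total = fixed + service.
{A}: Pell→A 70, York→A 12, Quay→A 48, Kent→A 90, Vance→A 66. Service 286; fixed 141; total 427.
{A, B}: Pell→A 70, York→A 12, Quay→A 48, Kent→A 90, Vance→A 66. Service 286; fixed 235; total 521.
{A, C}: service 286 + fixed 289 = 575
{A, B, C}: service 286 + fixed 383 = 669
(All 7 nonempty subsets were checked; A only is lowest.)

Open A only; minimum total cost 427.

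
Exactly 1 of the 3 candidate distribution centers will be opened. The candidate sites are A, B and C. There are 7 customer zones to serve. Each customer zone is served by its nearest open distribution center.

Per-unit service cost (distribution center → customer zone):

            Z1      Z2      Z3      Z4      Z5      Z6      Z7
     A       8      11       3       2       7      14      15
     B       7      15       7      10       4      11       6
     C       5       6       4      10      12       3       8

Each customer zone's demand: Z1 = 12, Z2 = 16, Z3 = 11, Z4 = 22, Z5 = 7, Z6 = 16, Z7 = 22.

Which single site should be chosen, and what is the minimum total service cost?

Choose C only; total service cost 728.

With exactly 1 open, each customer zone uses its cheapest among the chosen.
{C}: Z1→C 5·12=60, Z2→C 6·16=96, Z3→C 4·11=44, Z4→C 10·22=220, Z5→C 12·7=84, Z6→C 3·16=48, Z7→C 8·22=176. Service cost 728.
{A}: service cost 952
{B}: service cost 957
Among all 3 size-1 choices, {C} is lowest.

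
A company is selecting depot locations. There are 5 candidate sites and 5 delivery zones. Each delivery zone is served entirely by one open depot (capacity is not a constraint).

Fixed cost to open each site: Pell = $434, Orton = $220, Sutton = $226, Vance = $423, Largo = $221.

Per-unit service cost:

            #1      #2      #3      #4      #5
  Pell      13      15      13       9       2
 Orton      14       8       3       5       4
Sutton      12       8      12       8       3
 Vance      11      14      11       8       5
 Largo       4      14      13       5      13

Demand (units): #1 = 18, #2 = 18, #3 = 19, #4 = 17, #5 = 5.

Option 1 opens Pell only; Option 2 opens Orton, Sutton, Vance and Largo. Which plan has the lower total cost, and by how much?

Option 1: {Pell}: #1→Pell 13·18=234, #2→Pell 15·18=270, #3→Pell 13·19=247, #4→Pell 9·17=153, #5→Pell 2·5=10. Service 914; fixed 434; total 1348.
Option 2: {Orton, Sutton, Vance, Largo}: #1→Largo 4·18=72, #2→Orton 8·18=144, #3→Orton 3·19=57, #4→Orton 5·17=85, #5→Sutton 3·5=15. Service 373; fixed 1090; total 1463.
Difference: |1348 − 1463| = 115.

Option 1 is cheaper by 115.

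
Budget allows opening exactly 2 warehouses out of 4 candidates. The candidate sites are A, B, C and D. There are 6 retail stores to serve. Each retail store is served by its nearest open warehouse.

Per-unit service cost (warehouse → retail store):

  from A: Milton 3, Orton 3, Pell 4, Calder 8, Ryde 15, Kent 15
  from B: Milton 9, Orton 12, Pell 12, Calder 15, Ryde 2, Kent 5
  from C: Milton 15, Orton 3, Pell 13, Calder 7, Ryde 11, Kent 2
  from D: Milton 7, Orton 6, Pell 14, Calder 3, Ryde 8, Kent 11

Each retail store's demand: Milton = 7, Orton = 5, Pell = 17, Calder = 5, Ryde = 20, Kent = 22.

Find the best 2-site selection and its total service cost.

With exactly 2 open, each retail store uses its cheapest among the chosen.
{A, B}: Milton→A 3·7=21, Orton→A 3·5=15, Pell→A 4·17=68, Calder→A 8·5=40, Ryde→B 2·20=40, Kent→B 5·22=110. Service cost 294.
{B, C}: service cost 401
{A, C}: service cost 403
Among all 6 size-2 choices, {A, B} is lowest.

Choose A and B; total service cost 294.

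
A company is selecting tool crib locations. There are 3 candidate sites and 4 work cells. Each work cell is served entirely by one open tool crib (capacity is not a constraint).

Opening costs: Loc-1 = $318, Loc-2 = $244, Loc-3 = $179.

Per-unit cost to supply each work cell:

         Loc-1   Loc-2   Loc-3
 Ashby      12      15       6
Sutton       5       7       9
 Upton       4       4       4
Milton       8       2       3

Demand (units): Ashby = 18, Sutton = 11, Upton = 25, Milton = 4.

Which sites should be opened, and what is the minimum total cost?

Open Loc-3 only; minimum total cost 498.

For any fixed open set, each work cell goes to its cheapest open site; total = fixed + service.
{Loc-3}: Ashby→Loc-3 6·18=108, Sutton→Loc-3 9·11=99, Upton→Loc-3 4·25=100, Milton→Loc-3 3·4=12. Service 319; fixed 179; total 498.
{Loc-2}: Ashby→Loc-2 15·18=270, Sutton→Loc-2 7·11=77, Upton→Loc-2 4·25=100, Milton→Loc-2 2·4=8. Service 455; fixed 244; total 699.
{Loc-2, Loc-3}: service 293 + fixed 423 = 716
{Loc-1, Loc-2, Loc-3}: Ashby→Loc-3 6·18=108, Sutton→Loc-1 5·11=55, Upton→Loc-1 4·25=100, Milton→Loc-2 2·4=8. Service 271; fixed 741; total 1012.
No other subset beats 498.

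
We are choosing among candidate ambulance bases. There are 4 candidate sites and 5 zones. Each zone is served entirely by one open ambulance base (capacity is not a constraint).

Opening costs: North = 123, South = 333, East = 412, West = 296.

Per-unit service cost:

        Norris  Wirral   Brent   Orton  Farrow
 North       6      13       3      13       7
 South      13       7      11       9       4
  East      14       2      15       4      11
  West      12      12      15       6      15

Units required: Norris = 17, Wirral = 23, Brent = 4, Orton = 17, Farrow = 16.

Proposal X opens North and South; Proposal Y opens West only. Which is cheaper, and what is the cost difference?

Proposal X is cheaper by 230.

Proposal X: {North, South}: Norris→North 6·17=102, Wirral→South 7·23=161, Brent→North 3·4=12, Orton→South 9·17=153, Farrow→South 4·16=64. Service 492; fixed 456; total 948.
Proposal Y: {West}: Norris→West 12·17=204, Wirral→West 12·23=276, Brent→West 15·4=60, Orton→West 6·17=102, Farrow→West 15·16=240. Service 882; fixed 296; total 1178.
Difference: |948 − 1178| = 230.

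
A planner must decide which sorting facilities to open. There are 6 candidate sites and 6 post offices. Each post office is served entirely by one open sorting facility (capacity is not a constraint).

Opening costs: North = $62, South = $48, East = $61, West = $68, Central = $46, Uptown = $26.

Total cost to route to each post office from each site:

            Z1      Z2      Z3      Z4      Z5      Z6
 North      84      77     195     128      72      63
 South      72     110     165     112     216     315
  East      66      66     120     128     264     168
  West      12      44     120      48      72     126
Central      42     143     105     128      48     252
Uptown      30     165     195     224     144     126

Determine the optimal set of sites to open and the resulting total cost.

For any fixed open set, each post office goes to its cheapest open site; total = fixed + service.
{North, West}: Z1→West 12, Z2→West 44, Z3→West 120, Z4→West 48, Z5→North 72, Z6→North 63. Service 359; fixed 130; total 489.
{West}: service 422 + fixed 68 = 490
{North, West, Central}: service 320 + fixed 176 = 496
{North, South, East, West, Central, Uptown}: Z1→West 12, Z2→West 44, Z3→Central 105, Z4→West 48, Z5→Central 48, Z6→North 63. Service 320; fixed 311; total 631.
No other subset beats 489.

Open North and West; minimum total cost 489.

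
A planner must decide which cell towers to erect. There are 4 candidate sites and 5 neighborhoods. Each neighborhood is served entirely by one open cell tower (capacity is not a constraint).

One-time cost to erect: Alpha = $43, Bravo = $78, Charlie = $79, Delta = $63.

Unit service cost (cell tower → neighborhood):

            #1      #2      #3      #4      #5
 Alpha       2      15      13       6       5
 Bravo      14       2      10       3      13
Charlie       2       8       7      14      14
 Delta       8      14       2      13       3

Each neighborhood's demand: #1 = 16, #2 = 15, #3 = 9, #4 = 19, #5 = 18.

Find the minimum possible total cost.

Minimum total cost: 375

For any fixed open set, each neighborhood goes to its cheapest open site; total = fixed + service.
{Alpha, Bravo, Delta}: #1→Alpha 2·16=32, #2→Bravo 2·15=30, #3→Delta 2·9=18, #4→Bravo 3·19=57, #5→Delta 3·18=54. Service 191; fixed 184; total 375.
{Bravo, Charlie, Delta}: #1→Charlie 2·16=32, #2→Bravo 2·15=30, #3→Delta 2·9=18, #4→Bravo 3·19=57, #5→Delta 3·18=54. Service 191; fixed 220; total 411.
{Alpha, Bravo}: service 299 + fixed 121 = 420
{Alpha, Bravo, Charlie, Delta}: service 191 + fixed 263 = 454
No other subset beats 375.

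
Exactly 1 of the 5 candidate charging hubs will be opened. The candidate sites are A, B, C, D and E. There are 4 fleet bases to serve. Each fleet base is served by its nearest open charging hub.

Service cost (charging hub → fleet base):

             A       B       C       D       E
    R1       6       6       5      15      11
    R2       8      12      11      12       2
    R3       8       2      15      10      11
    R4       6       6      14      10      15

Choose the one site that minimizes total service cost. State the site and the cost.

Choose B only; total service cost 26.

With exactly 1 open, each fleet base uses its cheapest among the chosen.
{B}: R1→B 6, R2→B 12, R3→B 2, R4→B 6. Service cost 26.
{A}: service cost 28
{E}: service cost 39
Among all 5 size-1 choices, {B} is lowest.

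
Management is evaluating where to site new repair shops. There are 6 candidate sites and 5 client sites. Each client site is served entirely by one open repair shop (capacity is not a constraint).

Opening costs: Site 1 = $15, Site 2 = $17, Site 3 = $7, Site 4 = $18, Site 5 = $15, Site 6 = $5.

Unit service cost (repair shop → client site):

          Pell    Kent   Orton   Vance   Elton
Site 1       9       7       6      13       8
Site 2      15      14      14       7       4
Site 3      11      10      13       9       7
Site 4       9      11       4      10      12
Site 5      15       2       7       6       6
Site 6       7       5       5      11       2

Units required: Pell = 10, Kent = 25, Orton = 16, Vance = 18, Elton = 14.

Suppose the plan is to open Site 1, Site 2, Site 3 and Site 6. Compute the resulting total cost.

Each client site is assigned to its cheapest site among the open ones.
{Site 1, Site 2, Site 3, Site 6}: Pell→Site 6 7·10=70, Kent→Site 6 5·25=125, Orton→Site 6 5·16=80, Vance→Site 2 7·18=126, Elton→Site 6 2·14=28. Service 429; fixed 44; total 473.

Total cost: 473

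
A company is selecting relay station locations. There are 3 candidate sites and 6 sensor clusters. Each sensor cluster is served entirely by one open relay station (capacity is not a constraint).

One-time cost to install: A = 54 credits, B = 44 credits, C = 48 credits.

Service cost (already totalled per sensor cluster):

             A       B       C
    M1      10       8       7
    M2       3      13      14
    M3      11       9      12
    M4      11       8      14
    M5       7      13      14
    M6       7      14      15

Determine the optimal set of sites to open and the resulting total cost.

Open A only; minimum total cost 103.

For any fixed open set, each sensor cluster goes to its cheapest open site; total = fixed + service.
{A}: M1→A 10, M2→A 3, M3→A 11, M4→A 11, M5→A 7, M6→A 7. Service 49; fixed 54; total 103.
{B}: M1→B 8, M2→B 13, M3→B 9, M4→B 8, M5→B 13, M6→B 14. Service 65; fixed 44; total 109.
{C}: service 76 + fixed 48 = 124
{A, B, C}: M1→C 7, M2→A 3, M3→B 9, M4→B 8, M5→A 7, M6→A 7. Service 41; fixed 146; total 187.
(All 7 nonempty subsets were checked; A only is lowest.)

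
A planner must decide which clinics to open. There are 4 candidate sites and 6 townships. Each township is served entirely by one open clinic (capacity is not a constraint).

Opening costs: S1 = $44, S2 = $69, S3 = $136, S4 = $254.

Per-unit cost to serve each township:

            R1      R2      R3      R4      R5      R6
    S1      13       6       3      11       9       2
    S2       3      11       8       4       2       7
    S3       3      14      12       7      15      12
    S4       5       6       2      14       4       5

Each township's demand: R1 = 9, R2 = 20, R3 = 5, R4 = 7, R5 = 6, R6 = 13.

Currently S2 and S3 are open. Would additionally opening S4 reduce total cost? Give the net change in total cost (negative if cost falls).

No — net change +98 (cost rises by 98).

Current service cost with {S2, S3}: 418.
Adding S4: each township re-picks its cheapest; new service cost 262, saving 156.
Extra fixed cost: 254. Net change = 254 − 156 = 98.
(Totals: 623 → 721.)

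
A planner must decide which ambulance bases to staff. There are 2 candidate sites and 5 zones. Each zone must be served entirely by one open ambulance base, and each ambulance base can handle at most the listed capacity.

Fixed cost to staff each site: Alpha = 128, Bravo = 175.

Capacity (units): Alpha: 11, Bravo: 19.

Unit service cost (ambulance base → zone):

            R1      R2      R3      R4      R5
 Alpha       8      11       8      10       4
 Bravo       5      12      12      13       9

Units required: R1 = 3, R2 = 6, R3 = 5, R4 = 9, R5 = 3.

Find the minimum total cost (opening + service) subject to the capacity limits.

Minimum total cost: 559

Open {Alpha, Bravo}: R1→Bravo 5·3=15, R2→Bravo 12·6=72, R3→Alpha 8·5=40, R4→Bravo 13·9=117, R5→Alpha 4·3=12.
Loads: Alpha carries 8/11, Bravo carries 18/19. Service 256; fixed 303; total 559.
Next best feasible plan costs 567.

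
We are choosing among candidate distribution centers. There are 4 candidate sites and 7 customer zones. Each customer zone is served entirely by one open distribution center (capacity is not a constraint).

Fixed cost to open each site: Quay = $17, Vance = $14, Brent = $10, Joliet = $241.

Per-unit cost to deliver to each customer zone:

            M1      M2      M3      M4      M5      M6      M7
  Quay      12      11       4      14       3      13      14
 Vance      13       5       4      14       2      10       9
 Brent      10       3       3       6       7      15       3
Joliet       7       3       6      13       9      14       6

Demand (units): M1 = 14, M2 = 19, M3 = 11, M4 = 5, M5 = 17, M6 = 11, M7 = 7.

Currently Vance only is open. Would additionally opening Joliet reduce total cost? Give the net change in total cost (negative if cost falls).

Current service cost with {Vance}: 598.
Adding Joliet: each customer zone re-picks its cheapest; new service cost 450, saving 148.
Extra fixed cost: 241. Net change = 241 − 148 = 93.
(Totals: 612 → 705.)

No — net change +93 (cost rises by 93).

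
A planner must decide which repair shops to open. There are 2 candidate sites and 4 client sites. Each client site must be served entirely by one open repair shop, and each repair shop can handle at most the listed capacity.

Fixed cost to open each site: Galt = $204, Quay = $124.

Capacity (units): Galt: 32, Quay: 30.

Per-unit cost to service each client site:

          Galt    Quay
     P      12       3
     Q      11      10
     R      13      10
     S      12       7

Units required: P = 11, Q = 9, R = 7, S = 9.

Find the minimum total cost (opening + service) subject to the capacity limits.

Minimum total cost: 593

Open {Galt, Quay}: P→Quay 3·11=33, Q→Galt 11·9=99, R→Quay 10·7=70, S→Quay 7·9=63.
Loads: Galt carries 9/32, Quay carries 27/30. Service 265; fixed 328; total 593.
Next best feasible plan costs 605.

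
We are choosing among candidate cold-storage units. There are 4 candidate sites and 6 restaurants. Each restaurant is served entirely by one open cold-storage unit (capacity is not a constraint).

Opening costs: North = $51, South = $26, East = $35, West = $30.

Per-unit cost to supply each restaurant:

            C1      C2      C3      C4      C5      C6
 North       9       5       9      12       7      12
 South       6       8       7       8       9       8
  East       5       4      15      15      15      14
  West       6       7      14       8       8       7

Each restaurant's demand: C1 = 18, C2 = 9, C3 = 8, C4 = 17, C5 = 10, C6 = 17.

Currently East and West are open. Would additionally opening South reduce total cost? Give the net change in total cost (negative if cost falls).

Yes — net change −30 (cost falls by 30).

Current service cost with {East, West}: 573.
Adding South: each restaurant re-picks its cheapest; new service cost 517, saving 56.
Extra fixed cost: 26. Net change = 26 − 56 = -30.
(Totals: 638 → 608.)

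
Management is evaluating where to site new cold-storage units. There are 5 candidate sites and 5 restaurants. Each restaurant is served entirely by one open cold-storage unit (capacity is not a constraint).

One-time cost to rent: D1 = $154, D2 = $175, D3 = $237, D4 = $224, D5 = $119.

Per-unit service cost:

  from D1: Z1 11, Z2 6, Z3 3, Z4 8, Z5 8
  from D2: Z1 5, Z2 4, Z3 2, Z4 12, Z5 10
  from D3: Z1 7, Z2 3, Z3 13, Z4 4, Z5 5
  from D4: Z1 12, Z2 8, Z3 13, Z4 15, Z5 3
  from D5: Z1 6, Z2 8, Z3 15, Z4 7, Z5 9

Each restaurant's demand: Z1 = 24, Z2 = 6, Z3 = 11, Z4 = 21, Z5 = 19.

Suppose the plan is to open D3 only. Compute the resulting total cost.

Each restaurant is assigned to its cheapest site among the open ones.
{D3}: Z1→D3 7·24=168, Z2→D3 3·6=18, Z3→D3 13·11=143, Z4→D3 4·21=84, Z5→D3 5·19=95. Service 508; fixed 237; total 745.

Total cost: 745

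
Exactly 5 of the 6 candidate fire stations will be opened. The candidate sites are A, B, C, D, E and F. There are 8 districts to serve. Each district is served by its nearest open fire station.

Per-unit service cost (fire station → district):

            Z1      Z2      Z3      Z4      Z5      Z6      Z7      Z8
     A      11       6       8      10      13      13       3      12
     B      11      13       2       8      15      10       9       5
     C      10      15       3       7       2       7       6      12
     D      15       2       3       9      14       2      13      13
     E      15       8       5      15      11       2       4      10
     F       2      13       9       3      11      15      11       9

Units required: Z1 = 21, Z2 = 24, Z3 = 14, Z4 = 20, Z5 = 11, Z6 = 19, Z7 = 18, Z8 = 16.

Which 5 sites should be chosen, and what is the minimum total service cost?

With exactly 5 open, each district uses its cheapest among the chosen.
{A, B, C, D, F}: Z1→F 2·21=42, Z2→D 2·24=48, Z3→B 2·14=28, Z4→F 3·20=60, Z5→C 2·11=22, Z6→D 2·19=38, Z7→A 3·18=54, Z8→B 5·16=80. Service cost 372.
{B, C, D, E, F}: service cost 390
{A, C, D, E, F}: service cost 450
Among all 6 size-5 choices, {A, B, C, D, F} is lowest.

Choose A, B, C, D and F; total service cost 372.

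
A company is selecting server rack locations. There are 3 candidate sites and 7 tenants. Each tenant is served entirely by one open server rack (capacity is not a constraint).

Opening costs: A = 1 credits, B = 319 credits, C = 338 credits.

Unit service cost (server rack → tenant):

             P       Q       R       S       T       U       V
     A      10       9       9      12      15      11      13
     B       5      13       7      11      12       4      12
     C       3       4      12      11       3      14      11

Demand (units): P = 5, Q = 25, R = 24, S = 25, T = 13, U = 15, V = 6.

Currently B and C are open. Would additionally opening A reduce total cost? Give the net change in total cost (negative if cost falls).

Current service cost with {B, C}: 723.
Adding A: each tenant re-picks its cheapest; new service cost 723, saving 0.
Extra fixed cost: 1. Net change = 1 − 0 = 1.
(Totals: 1380 → 1381.)

No — net change +1 (cost rises by 1).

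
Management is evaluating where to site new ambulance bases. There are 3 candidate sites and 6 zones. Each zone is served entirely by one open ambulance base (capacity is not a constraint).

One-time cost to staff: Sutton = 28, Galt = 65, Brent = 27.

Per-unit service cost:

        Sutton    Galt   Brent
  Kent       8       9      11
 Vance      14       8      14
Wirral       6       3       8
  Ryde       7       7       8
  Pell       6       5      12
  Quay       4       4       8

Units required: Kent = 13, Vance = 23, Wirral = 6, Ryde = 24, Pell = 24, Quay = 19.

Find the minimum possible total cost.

For any fixed open set, each zone goes to its cheapest open site; total = fixed + service.
{Galt}: Kent→Galt 9·13=117, Vance→Galt 8·23=184, Wirral→Galt 3·6=18, Ryde→Galt 7·24=168, Pell→Galt 5·24=120, Quay→Galt 4·19=76. Service 683; fixed 65; total 748.
{Sutton, Galt}: service 670 + fixed 93 = 763
{Galt, Brent}: Kent→Galt 9·13=117, Vance→Galt 8·23=184, Wirral→Galt 3·6=18, Ryde→Galt 7·24=168, Pell→Galt 5·24=120, Quay→Galt 4·19=76. Service 683; fixed 92; total 775.
{Sutton, Galt, Brent}: Kent→Sutton 8·13=104, Vance→Galt 8·23=184, Wirral→Galt 3·6=18, Ryde→Sutton 7·24=168, Pell→Galt 5·24=120, Quay→Sutton 4·19=76. Service 670; fixed 120; total 790.
No other subset beats 748.

Minimum total cost: 748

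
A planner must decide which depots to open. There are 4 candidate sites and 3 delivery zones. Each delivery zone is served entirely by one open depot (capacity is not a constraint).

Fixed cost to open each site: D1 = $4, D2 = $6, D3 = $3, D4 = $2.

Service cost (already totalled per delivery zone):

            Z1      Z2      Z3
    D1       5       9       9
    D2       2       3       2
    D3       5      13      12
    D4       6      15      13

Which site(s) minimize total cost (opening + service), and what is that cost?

For any fixed open set, each delivery zone goes to its cheapest open site; total = fixed + service.
{D2}: Z1→D2 2, Z2→D2 3, Z3→D2 2. Service 7; fixed 6; total 13.
{D2, D4}: Z1→D2 2, Z2→D2 3, Z3→D2 2. Service 7; fixed 8; total 15.
{D2, D3}: Z1→D2 2, Z2→D2 3, Z3→D2 2. Service 7; fixed 9; total 16.
{D1, D2, D3, D4}: Z1→D2 2, Z2→D2 3, Z3→D2 2. Service 7; fixed 15; total 22.
No other subset beats 13.

Open D2 only; minimum total cost 13.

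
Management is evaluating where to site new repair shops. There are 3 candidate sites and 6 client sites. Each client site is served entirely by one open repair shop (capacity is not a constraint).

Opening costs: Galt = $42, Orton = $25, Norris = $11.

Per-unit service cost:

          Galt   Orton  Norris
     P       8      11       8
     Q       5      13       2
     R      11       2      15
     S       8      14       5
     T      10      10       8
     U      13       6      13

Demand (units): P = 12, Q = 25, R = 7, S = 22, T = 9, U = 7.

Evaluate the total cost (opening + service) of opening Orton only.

Total cost: 936

Each client site is assigned to its cheapest site among the open ones.
{Orton}: P→Orton 11·12=132, Q→Orton 13·25=325, R→Orton 2·7=14, S→Orton 14·22=308, T→Orton 10·9=90, U→Orton 6·7=42. Service 911; fixed 25; total 936.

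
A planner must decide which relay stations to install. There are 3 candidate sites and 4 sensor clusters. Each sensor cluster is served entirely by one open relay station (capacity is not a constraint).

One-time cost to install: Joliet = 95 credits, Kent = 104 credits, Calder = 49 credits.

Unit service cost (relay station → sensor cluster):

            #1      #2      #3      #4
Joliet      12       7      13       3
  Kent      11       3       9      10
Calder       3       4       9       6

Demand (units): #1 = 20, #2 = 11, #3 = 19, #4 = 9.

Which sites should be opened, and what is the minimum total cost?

Open Calder only; minimum total cost 378.

For any fixed open set, each sensor cluster goes to its cheapest open site; total = fixed + service.
{Calder}: #1→Calder 3·20=60, #2→Calder 4·11=44, #3→Calder 9·19=171, #4→Calder 6·9=54. Service 329; fixed 49; total 378.
{Joliet, Calder}: #1→Calder 3·20=60, #2→Calder 4·11=44, #3→Calder 9·19=171, #4→Joliet 3·9=27. Service 302; fixed 144; total 446.
{Kent, Calder}: #1→Calder 3·20=60, #2→Kent 3·11=33, #3→Kent 9·19=171, #4→Calder 6·9=54. Service 318; fixed 153; total 471.
{Joliet, Kent, Calder}: #1→Calder 3·20=60, #2→Kent 3·11=33, #3→Kent 9·19=171, #4→Joliet 3·9=27. Service 291; fixed 248; total 539.
No other subset beats 378.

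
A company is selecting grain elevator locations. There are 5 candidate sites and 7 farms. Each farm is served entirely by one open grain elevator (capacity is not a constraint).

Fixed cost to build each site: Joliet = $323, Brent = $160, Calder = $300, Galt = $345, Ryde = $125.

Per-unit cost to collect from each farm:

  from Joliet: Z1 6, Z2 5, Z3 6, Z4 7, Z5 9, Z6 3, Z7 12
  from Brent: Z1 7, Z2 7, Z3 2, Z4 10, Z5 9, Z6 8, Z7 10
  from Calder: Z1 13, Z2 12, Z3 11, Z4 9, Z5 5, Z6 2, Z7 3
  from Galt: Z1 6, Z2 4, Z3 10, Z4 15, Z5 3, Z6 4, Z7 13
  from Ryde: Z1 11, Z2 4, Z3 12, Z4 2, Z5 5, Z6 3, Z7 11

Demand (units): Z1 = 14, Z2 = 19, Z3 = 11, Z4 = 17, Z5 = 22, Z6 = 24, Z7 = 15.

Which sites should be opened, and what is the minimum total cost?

Open Brent and Ryde; minimum total cost 847.

For any fixed open set, each farm goes to its cheapest open site; total = fixed + service.
{Brent, Ryde}: Z1→Brent 7·14=98, Z2→Ryde 4·19=76, Z3→Brent 2·11=22, Z4→Ryde 2·17=34, Z5→Ryde 5·22=110, Z6→Ryde 3·24=72, Z7→Brent 10·15=150. Service 562; fixed 285; total 847.
{Ryde}: service 743 + fixed 125 = 868
{Calder, Ryde}: Z1→Ryde 11·14=154, Z2→Ryde 4·19=76, Z3→Calder 11·11=121, Z4→Ryde 2·17=34, Z5→Calder 5·22=110, Z6→Calder 2·24=48, Z7→Calder 3·15=45. Service 588; fixed 425; total 1013.
{Joliet, Brent, Calder, Galt, Ryde}: service 375 + fixed 1253 = 1628
No other subset beats 847.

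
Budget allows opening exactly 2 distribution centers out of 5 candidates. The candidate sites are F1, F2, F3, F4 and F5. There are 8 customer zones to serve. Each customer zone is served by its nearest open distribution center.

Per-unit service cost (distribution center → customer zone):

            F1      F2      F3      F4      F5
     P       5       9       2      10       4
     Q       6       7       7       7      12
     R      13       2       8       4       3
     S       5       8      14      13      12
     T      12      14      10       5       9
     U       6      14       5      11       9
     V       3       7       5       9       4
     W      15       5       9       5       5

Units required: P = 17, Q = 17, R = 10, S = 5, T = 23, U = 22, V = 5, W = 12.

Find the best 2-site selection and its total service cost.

Choose F3 and F4; total service cost 568.

With exactly 2 open, each customer zone uses its cheapest among the chosen.
{F3, F4}: P→F3 2·17=34, Q→F3 7·17=119, R→F4 4·10=40, S→F4 13·5=65, T→F4 5·23=115, U→F3 5·22=110, V→F3 5·5=25, W→F4 5·12=60. Service cost 568.
{F1, F4}: service cost 574
{F2, F3}: service cost 638
Among all 10 size-2 choices, {F3, F4} is lowest.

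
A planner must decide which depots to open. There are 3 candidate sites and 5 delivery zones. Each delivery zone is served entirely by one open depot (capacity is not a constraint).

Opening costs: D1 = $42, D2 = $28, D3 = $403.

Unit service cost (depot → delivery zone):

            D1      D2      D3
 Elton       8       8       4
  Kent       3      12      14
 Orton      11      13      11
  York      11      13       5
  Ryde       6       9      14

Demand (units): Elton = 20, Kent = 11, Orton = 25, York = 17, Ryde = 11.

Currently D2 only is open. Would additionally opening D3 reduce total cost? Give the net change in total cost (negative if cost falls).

No — net change +137 (cost rises by 137).

Current service cost with {D2}: 937.
Adding D3: each delivery zone re-picks its cheapest; new service cost 671, saving 266.
Extra fixed cost: 403. Net change = 403 − 266 = 137.
(Totals: 965 → 1102.)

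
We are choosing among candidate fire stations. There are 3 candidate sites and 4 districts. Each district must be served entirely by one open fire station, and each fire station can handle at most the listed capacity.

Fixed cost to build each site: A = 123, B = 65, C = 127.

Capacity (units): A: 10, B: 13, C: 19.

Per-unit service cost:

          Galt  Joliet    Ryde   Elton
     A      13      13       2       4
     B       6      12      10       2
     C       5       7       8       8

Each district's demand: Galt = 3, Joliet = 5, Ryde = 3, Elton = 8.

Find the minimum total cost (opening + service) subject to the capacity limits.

Minimum total cost: 265

Open {C}: Galt→C 5·3=15, Joliet→C 7·5=35, Ryde→C 8·3=24, Elton→C 8·8=64.
Loads: C carries 19/19. Service 138; fixed 127; total 265.
Next best feasible plan costs 282.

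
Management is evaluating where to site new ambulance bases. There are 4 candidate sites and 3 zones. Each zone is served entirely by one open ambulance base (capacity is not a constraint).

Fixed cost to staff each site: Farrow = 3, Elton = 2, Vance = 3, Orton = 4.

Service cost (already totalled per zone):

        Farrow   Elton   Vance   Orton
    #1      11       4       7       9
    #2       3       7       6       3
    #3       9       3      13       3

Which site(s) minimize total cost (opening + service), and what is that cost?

Open Farrow and Elton; minimum total cost 15.

For any fixed open set, each zone goes to its cheapest open site; total = fixed + service.
{Farrow, Elton}: #1→Elton 4, #2→Farrow 3, #3→Elton 3. Service 10; fixed 5; total 15.
{Elton}: service 14 + fixed 2 = 16
{Elton, Orton}: #1→Elton 4, #2→Orton 3, #3→Elton 3. Service 10; fixed 6; total 16.
{Farrow, Elton, Vance, Orton}: #1→Elton 4, #2→Farrow 3, #3→Elton 3. Service 10; fixed 12; total 22.
(All 15 nonempty subsets were checked; Farrow and Elton is lowest.)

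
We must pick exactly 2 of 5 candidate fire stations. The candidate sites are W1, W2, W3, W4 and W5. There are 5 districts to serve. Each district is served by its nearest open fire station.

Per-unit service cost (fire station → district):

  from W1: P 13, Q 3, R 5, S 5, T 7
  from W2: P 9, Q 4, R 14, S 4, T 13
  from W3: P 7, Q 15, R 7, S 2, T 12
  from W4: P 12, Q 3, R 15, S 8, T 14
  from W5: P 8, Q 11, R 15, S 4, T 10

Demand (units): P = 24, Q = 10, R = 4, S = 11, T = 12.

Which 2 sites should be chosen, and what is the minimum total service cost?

Choose W1 and W3; total service cost 324.

With exactly 2 open, each district uses its cheapest among the chosen.
{W1, W3}: P→W3 7·24=168, Q→W1 3·10=30, R→W1 5·4=20, S→W3 2·11=22, T→W1 7·12=84. Service cost 324.
{W1, W5}: service cost 370
{W3, W4}: service cost 392
Among all 10 size-2 choices, {W1, W3} is lowest.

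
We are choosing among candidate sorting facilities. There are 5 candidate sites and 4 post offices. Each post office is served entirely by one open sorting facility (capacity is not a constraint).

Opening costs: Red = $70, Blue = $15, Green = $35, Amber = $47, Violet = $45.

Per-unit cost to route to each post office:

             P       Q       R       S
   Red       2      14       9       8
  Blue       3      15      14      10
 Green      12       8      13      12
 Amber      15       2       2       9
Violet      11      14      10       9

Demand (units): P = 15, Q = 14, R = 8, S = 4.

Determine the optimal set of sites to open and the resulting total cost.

Open Blue and Amber; minimum total cost 187.

For any fixed open set, each post office goes to its cheapest open site; total = fixed + service.
{Blue, Amber}: P→Blue 3·15=45, Q→Amber 2·14=28, R→Amber 2·8=16, S→Amber 9·4=36. Service 125; fixed 62; total 187.
{Blue, Green, Amber}: service 125 + fixed 97 = 222
{Red, Amber}: P→Red 2·15=30, Q→Amber 2·14=28, R→Amber 2·8=16, S→Red 8·4=32. Service 106; fixed 117; total 223.
{Red, Blue, Green, Amber, Violet}: service 106 + fixed 212 = 318
No other subset beats 187.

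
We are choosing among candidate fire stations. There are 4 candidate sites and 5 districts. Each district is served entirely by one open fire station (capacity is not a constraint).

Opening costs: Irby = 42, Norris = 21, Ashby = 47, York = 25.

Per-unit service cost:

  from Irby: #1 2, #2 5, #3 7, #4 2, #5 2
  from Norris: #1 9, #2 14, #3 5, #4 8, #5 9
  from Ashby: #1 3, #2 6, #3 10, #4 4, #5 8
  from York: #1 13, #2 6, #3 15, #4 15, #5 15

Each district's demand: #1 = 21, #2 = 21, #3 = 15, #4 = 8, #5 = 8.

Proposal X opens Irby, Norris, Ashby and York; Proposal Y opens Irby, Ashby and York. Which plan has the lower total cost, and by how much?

Proposal X: {Irby, Norris, Ashby, York}: #1→Irby 2·21=42, #2→Irby 5·21=105, #3→Norris 5·15=75, #4→Irby 2·8=16, #5→Irby 2·8=16. Service 254; fixed 135; total 389.
Proposal Y: {Irby, Ashby, York}: #1→Irby 2·21=42, #2→Irby 5·21=105, #3→Irby 7·15=105, #4→Irby 2·8=16, #5→Irby 2·8=16. Service 284; fixed 114; total 398.
Difference: |389 − 398| = 9.

Proposal X is cheaper by 9.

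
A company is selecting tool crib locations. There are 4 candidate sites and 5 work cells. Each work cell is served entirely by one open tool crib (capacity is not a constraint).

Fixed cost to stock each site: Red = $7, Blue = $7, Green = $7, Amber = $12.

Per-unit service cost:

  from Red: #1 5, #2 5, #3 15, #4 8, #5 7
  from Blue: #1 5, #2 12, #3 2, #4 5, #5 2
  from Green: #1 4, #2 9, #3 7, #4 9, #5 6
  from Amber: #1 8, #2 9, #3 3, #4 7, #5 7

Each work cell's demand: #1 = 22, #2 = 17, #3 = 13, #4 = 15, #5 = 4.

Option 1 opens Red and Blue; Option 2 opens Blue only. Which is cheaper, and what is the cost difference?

Option 1: {Red, Blue}: #1→Red 5·22=110, #2→Red 5·17=85, #3→Blue 2·13=26, #4→Blue 5·15=75, #5→Blue 2·4=8. Service 304; fixed 14; total 318.
Option 2: {Blue}: #1→Blue 5·22=110, #2→Blue 12·17=204, #3→Blue 2·13=26, #4→Blue 5·15=75, #5→Blue 2·4=8. Service 423; fixed 7; total 430.
Difference: |318 − 430| = 112.

Option 1 is cheaper by 112.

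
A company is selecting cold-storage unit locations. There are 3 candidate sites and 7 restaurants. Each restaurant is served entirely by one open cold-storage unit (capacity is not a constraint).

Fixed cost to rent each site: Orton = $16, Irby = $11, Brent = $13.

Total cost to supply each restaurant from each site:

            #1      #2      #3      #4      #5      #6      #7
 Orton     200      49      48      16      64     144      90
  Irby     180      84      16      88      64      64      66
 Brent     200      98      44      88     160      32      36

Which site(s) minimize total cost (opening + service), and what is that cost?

For any fixed open set, each restaurant goes to its cheapest open site; total = fixed + service.
{Orton, Irby, Brent}: #1→Irby 180, #2→Orton 49, #3→Irby 16, #4→Orton 16, #5→Orton 64, #6→Brent 32, #7→Brent 36. Service 393; fixed 40; total 433.
{Orton, Brent}: service 441 + fixed 29 = 470
{Orton, Irby}: service 455 + fixed 27 = 482
{Irby}: service 562 + fixed 11 = 573
No other subset beats 433.

Open Orton, Irby and Brent; minimum total cost 433.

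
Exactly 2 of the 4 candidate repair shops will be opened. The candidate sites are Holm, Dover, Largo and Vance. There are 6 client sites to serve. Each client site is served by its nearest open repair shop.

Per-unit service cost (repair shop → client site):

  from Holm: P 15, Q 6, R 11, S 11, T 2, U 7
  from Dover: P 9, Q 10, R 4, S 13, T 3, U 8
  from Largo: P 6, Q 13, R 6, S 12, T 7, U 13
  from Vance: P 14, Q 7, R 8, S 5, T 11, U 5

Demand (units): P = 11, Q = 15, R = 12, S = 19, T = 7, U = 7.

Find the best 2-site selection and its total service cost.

Choose Dover and Vance; total service cost 403.

With exactly 2 open, each client site uses its cheapest among the chosen.
{Dover, Vance}: P→Dover 9·11=99, Q→Vance 7·15=105, R→Dover 4·12=48, S→Vance 5·19=95, T→Dover 3·7=21, U→Vance 5·7=35. Service cost 403.
{Largo, Vance}: service cost 422
{Holm, Vance}: service cost 484
Among all 6 size-2 choices, {Dover, Vance} is lowest.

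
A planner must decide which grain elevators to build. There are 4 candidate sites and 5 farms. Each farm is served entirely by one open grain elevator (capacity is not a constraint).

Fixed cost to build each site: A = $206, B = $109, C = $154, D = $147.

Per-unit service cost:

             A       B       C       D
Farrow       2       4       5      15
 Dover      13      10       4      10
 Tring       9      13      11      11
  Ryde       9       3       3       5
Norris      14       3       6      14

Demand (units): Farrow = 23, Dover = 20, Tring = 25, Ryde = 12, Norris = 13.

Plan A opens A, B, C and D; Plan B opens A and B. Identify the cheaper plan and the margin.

Plan B is cheaper by 181.

Plan A: {A, B, C, D}: Farrow→A 2·23=46, Dover→C 4·20=80, Tring→A 9·25=225, Ryde→B 3·12=36, Norris→B 3·13=39. Service 426; fixed 616; total 1042.
Plan B: {A, B}: Farrow→A 2·23=46, Dover→B 10·20=200, Tring→A 9·25=225, Ryde→B 3·12=36, Norris→B 3·13=39. Service 546; fixed 315; total 861.
Difference: |1042 − 861| = 181.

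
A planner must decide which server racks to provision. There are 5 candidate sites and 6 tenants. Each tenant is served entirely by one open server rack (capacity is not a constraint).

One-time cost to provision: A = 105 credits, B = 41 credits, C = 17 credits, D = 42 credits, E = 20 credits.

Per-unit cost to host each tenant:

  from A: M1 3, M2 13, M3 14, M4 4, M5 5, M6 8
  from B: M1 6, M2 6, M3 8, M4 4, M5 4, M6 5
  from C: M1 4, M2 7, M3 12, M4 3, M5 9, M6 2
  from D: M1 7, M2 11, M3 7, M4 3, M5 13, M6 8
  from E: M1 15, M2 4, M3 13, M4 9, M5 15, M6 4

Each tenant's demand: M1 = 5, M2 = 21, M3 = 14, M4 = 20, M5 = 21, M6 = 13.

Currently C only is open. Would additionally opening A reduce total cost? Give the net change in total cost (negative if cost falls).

Current service cost with {C}: 610.
Adding A: each tenant re-picks its cheapest; new service cost 521, saving 89.
Extra fixed cost: 105. Net change = 105 − 89 = 16.
(Totals: 627 → 643.)

No — net change +16 (cost rises by 16).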